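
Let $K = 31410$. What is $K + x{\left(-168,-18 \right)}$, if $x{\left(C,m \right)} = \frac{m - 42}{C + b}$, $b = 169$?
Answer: $31350$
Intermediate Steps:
$x{\left(C,m \right)} = \frac{-42 + m}{169 + C}$ ($x{\left(C,m \right)} = \frac{m - 42}{C + 169} = \frac{-42 + m}{169 + C}$)
$K + x{\left(-168,-18 \right)} = 31410 + \frac{-42 - 18}{169 - 168} = 31410 + 1^{-1} \left(-60\right) = 31410 + 1 \left(-60\right) = 31410 - 60 = 31350$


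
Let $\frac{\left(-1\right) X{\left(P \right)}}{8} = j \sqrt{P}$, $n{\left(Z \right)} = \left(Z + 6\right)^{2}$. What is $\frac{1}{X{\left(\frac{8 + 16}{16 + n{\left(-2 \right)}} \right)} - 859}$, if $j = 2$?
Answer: $- \frac{859}{737689} + \frac{8 \sqrt{3}}{737689} \approx -0.0011457$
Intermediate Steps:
$n{\left(Z \right)} = \left(6 + Z\right)^{2}$
$X{\left(P \right)} = - 16 \sqrt{P}$ ($X{\left(P \right)} = - 8 \cdot 2 \sqrt{P} = - 16 \sqrt{P}$)
$\frac{1}{X{\left(\frac{8 + 16}{16 + n{\left(-2 \right)}} \right)} - 859} = \frac{1}{- 16 \sqrt{\frac{8 + 16}{16 + \left(6 - 2\right)^{2}}} - 859} = \frac{1}{- 16 \sqrt{\frac{24}{16 + 4^{2}}} - 859} = \frac{1}{- 16 \sqrt{\frac{24}{16 + 16}} - 859} = \frac{1}{- 16 \sqrt{\frac{24}{32}} - 859} = \frac{1}{- 16 \sqrt{24 \cdot \frac{1}{32}} - 859} = \frac{1}{- 16 \sqrt{\frac{3}{4}} - 859} = \frac{1}{- 16 \frac{\sqrt{3}}{2} - 859} = \frac{1}{- 8 \sqrt{3} - 859} = \frac{1}{-859 - 8 \sqrt{3}}$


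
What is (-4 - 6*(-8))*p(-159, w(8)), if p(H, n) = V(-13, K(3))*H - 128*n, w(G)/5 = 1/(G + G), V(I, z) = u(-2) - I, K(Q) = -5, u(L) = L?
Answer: -78716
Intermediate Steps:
V(I, z) = -2 - I
w(G) = 5/(2*G) (w(G) = 5/(G + G) = 5/((2*G)) = 5*(1/(2*G)) = 5/(2*G))
p(H, n) = -128*n + 11*H (p(H, n) = (-2 - 1*(-13))*H - 128*n = (-2 + 13)*H - 128*n = 11*H - 128*n = -128*n + 11*H)
(-4 - 6*(-8))*p(-159, w(8)) = (-4 - 6*(-8))*(-320/8 + 11*(-159)) = (-4 + 48)*(-320/8 - 1749) = 44*(-128*5/16 - 1749) = 44*(-40 - 1749) = 44*(-1789) = -78716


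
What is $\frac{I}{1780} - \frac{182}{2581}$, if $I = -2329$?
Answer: $- \frac{71181}{51620} \approx -1.3789$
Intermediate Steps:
$\frac{I}{1780} - \frac{182}{2581} = - \frac{2329}{1780} - \frac{182}{2581} = - \frac{71181}{51620}$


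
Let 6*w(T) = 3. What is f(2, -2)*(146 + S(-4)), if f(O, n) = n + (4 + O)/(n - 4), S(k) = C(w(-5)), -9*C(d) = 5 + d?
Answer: -2617/6 ≈ -436.17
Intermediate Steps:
w(T) = ½ (w(T) = (⅙)*3 = ½)
C(d) = -5/9 - d/9 (C(d) = -(5 + d)/9 = -5/9 - d/9)
S(k) = -11/18 (S(k) = -5/9 - ⅑*½ = -5/9 - 1/18 = -11/18)
f(O, n) = n + (4 + O)/(-4 + n)
f(2, -2)*(146 + S(-4)) = ((4 + 2 + (-2)² - 4*(-2))/(-4 - 2))*(146 - 11/18) = ((4 + 2 + 4 + 8)/(-6))*(2617/18) = -⅙*18*(2617/18) = -3*2617/18 = -2617/6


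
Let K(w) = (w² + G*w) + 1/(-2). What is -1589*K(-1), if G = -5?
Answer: -17479/2 ≈ -8739.5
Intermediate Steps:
K(w) = -½ + w² - 5*w (K(w) = (w² - 5*w) + 1/(-2) = (w² - 5*w) - ½ = -½ + w² - 5*w)
-1589*K(-1) = -1589*(-½ + (-1)² - 5*(-1)) = -1589*(-½ + 1 + 5) = -1589*11/2 = -17479/2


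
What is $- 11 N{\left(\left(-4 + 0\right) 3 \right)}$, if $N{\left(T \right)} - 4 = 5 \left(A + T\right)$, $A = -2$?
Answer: $726$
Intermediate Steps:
$N{\left(T \right)} = -6 + 5 T$ ($N{\left(T \right)} = 4 + 5 \left(-2 + T\right) = 4 + \left(-10 + 5 T\right) = -6 + 5 T$)
$- 11 N{\left(\left(-4 + 0\right) 3 \right)} = - 11 \left(-6 + 5 \left(-4 + 0\right) 3\right) = - 11 \left(-6 + 5 \left(\left(-4\right) 3\right)\right) = - 11 \left(-6 + 5 \left(-12\right)\right) = - 11 \left(-6 - 60\right) = \left(-11\right) \left(-66\right) = 726$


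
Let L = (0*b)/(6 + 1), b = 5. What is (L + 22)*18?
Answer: 396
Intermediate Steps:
L = 0 (L = (0*5)/(6 + 1) = 0/7 = 0*(1/7) = 0)
(L + 22)*18 = (0 + 22)*18 = 22*18 = 396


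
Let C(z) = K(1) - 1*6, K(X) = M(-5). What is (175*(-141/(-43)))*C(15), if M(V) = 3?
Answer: -74025/43 ≈ -1721.5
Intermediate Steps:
K(X) = 3
C(z) = -3 (C(z) = 3 - 1*6 = 3 - 6 = -3)
(175*(-141/(-43)))*C(15) = (175*(-141/(-43)))*(-3) = (175*(-141*(-1/43)))*(-3) = (175*(141/43))*(-3) = (24675/43)*(-3) = -74025/43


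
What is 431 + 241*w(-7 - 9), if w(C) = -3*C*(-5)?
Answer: -57409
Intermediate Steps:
w(C) = 15*C
431 + 241*w(-7 - 9) = 431 + 241*(15*(-7 - 9)) = 431 + 241*(15*(-16)) = 431 + 241*(-240) = 431 - 57840 = -57409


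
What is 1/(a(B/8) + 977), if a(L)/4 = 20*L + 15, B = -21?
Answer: 1/827 ≈ 0.0012092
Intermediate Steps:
a(L) = 60 + 80*L (a(L) = 4*(20*L + 15) = 4*(15 + 20*L) = 60 + 80*L)
1/(a(B/8) + 977) = 1/((60 + 80*(-21/8)) + 977) = 1/((60 - 210) + 977) = 1/(-150 + 977) = 1/827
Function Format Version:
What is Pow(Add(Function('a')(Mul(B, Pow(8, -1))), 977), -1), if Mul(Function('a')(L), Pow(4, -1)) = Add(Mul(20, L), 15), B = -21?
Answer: Rational(1, 827) ≈ 0.0012092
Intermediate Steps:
Function('a')(L) = Add(60, Mul(80, L)) (Function('a')(L) = Mul(4, Add(Mul(20, L), 15)) = Mul(4, Add(15, Mul(20, L))) = Add(60, Mul(80, L)))
Pow(Add(Function('a')(Mul(B, Pow(8, -1))), 977), -1) = Pow(Add(Add(60, Mul(80, Mul(-21, Pow(8, -1)))), 977), -1) = Pow(Add(Add(60, Mul(80, Mul(-21, Rational(1, 8)))), 977), -1) = Pow(Add(Add(60, Mul(80, Rational(-21, 8))), 977), -1) = Pow(Add(Add(60, -210), 977), -1) = Pow(Add(-150, 977), -1) = Pow(827, -1) = Rational(1, 827)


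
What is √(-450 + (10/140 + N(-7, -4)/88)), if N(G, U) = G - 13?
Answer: I*√2668974/77 ≈ 21.217*I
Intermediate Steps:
N(G, U) = -13 + G
√(-450 + (10/140 + N(-7, -4)/88)) = √(-450 + (10/140 + (-13 - 7)/88)) = √(-450 + (10*(1/140) - 20*1/88)) = √(-450 + (1/14 - 5/22)) = √(-450 - 12/77) = √(-34662/77) = I*√2668974/77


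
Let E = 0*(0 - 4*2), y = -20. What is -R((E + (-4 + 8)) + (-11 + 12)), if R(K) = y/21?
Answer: 20/21 ≈ 0.95238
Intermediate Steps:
E = 0 (E = 0*(0 - 8) = 0*(-8) = 0)
R(K) = -20/21
-R((E + (-4 + 8)) + (-11 + 12)) = -1*(-20/21) = 20/21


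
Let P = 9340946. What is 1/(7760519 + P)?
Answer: 1/17101465 ≈ 5.8475e-8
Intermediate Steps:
1/(7760519 + P) = 1/(7760519 + 9340946) = 1/17101465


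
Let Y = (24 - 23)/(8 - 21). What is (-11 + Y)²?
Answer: 20736/169 ≈ 122.70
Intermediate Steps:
Y = -1/13 (Y = 1/(-13) = 1*(-1/13) = -1/13 ≈ -0.076923)
(-11 + Y)² = (-11 - 1/13)² = (-144/13)² = 20736/169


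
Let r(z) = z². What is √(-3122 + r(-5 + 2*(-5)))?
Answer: I*√2897 ≈ 53.824*I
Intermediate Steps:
√(-3122 + r(-5 + 2*(-5))) = √(-3122 + (-5 + 2*(-5))²) = √(-3122 + (-5 - 10)²) = √(-3122 + (-15)²) = √(-3122 + 225) = √(-2897) = I*√2897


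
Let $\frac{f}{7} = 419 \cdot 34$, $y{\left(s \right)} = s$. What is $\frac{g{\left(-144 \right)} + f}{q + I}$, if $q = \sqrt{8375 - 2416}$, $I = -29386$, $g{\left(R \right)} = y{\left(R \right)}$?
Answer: $- \frac{2926199108}{863531037} - \frac{99578 \sqrt{5959}}{863531037} \approx -3.3975$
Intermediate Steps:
$g{\left(R \right)} = R$
$f = 99722$ ($f = 7 \cdot 419 \cdot 34 = 7 \cdot 14246 = 99722$)
$q = \sqrt{5959} \approx 77.195$
$\frac{g{\left(-144 \right)} + f}{q + I} = \frac{-144 + 99722}{\sqrt{5959} - 29386} = \frac{99578}{-29386 + \sqrt{5959}}$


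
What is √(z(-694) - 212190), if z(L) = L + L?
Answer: I*√213578 ≈ 462.15*I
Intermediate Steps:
z(L) = 2*L
√(z(-694) - 212190) = √(2*(-694) - 212190) = √(-1388 - 212190) = √(-213578) = I*√213578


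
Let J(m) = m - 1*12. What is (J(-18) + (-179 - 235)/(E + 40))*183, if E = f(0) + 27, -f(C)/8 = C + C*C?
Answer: -443592/67 ≈ -6620.8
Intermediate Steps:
J(m) = -12 + m (J(m) = m - 12 = -12 + m)
f(C) = -8*C - 8*C² (f(C) = -8*(C + C*C) = -8*(C + C²) = -8*C - 8*C²)
E = 27 (E = -8*0*(1 + 0) + 27 = -8*0*1 + 27 = 0 + 27 = 27)
(J(-18) + (-179 - 235)/(E + 40))*183 = ((-12 - 18) + (-179 - 235)/(27 + 40))*183 = (-30 - 414/67)*183 = -2424/67*183 = -443592/67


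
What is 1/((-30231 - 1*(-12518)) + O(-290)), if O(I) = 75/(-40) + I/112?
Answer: -28/496089 ≈ -5.6441e-5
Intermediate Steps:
O(I) = -15/8 + I/112 (O(I) = 75*(-1/40) + I*(1/112) = -15/8 + I/112)
1/((-30231 - 1*(-12518)) + O(-290)) = 1/((-30231 - 1*(-12518)) + (-15/8 + (1/112)*(-290))) = 1/((-30231 + 12518) + (-15/8 - 145/56)) = 1/(-17713 - 125/28) = 1/(-496089/28) = -28/496089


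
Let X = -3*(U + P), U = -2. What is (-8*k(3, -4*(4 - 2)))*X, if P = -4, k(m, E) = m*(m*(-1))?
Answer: 1296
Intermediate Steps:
k(m, E) = -m**2 (k(m, E) = m*(-m) = -m**2)
X = 18 (X = -3*(-2 - 4) = -3*(-6) = 18)
(-8*k(3, -4*(4 - 2)))*X = -(-8)*3**2*18 = -(-8)*9*18 = -8*(-9)*18 = 72*18 = 1296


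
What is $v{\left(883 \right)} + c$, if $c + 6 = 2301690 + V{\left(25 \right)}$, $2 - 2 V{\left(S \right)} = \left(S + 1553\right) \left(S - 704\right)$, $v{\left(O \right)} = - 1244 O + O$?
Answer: $1739847$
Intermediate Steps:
$v{\left(O \right)} = - 1243 O$
$V{\left(S \right)} = 1 - \frac{\left(-704 + S\right) \left(1553 + S\right)}{2}$ ($V{\left(S \right)} = 1 - \frac{\left(S + 1553\right) \left(S - 704\right)}{2} = 1 - \frac{\left(1553 + S\right) \left(-704 + S\right)}{2} = 1 - \frac{\left(-704 + S\right) \left(1553 + S\right)}{2}$)
$c = 2837416$ ($c = -6 + \left(2301690 - \left(- \frac{1072089}{2} + \frac{625}{2}\right)\right) = -6 + \left(2301690 - -535732\right) = -6 + \left(2301690 + 535732\right) = -6 + 2837422 = 2837416$)
$v{\left(883 \right)} + c = \left(-1243\right) 883 + 2837416 = -1097569 + 2837416 = 1739847$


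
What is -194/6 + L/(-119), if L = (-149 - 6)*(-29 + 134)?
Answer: 5326/51 ≈ 104.43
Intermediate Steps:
L = -16275 (L = -155*105 = -16275)
-194/6 + L/(-119) = -194/6 - 16275/(-119) = -194*⅙ - 16275*(-1/119) = -97/3 + 2325/17 = 5326/51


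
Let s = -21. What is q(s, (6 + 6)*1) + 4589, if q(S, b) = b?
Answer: 4601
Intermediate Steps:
q(s, (6 + 6)*1) + 4589 = (6 + 6)*1 + 4589 = 12*1 + 4589 = 12 + 4589 = 4601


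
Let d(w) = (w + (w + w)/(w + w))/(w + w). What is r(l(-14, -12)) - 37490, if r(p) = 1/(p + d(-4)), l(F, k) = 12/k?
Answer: -187458/5 ≈ -37492.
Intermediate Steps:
d(w) = (1 + w)/(2*w) (d(w) = (w + (2*w)/((2*w)))/((2*w)) = (w + (2*w)*(1/(2*w)))*(1/(2*w)) = (w + 1)*(1/(2*w)) = (1 + w)*(1/(2*w)) = (1 + w)/(2*w))
r(p) = 1/(3/8 + p) (r(p) = 1/(p + (½)*(1 - 4)/(-4)) = 1/(p + (½)*(-¼)*(-3)) = 1/(p + 3/8) = 1/(3/8 + p))
r(l(-14, -12)) - 37490 = 8/(3 + 8*(12/(-12))) - 37490 = 8/(3 + 8*(12*(-1/12))) - 37490 = 8/(3 + 8*(-1)) - 37490 = 8/(3 - 8) - 37490 = 8/(-5) - 37490 = 8*(-⅕) - 37490 = -8/5 - 37490 = -187458/5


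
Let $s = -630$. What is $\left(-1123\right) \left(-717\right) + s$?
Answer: $804561$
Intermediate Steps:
$\left(-1123\right) \left(-717\right) + s = \left(-1123\right) \left(-717\right) - 630 = 805191 - 630 = 804561$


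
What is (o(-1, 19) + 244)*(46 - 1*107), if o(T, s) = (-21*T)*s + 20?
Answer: -40443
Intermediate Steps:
o(T, s) = 20 - 21*T*s (o(T, s) = -21*T*s + 20 = 20 - 21*T*s)
(o(-1, 19) + 244)*(46 - 1*107) = ((20 - 21*(-1)*19) + 244)*(46 - 1*107) = ((20 + 399) + 244)*(46 - 107) = (419 + 244)*(-61) = 663*(-61) = -40443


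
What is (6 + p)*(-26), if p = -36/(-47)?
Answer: -8268/47 ≈ -175.91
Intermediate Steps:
p = 36/47 (p = -36*(-1/47) = 36/47 ≈ 0.76596)
(6 + p)*(-26) = (6 + 36/47)*(-26) = (318/47)*(-26) = -8268/47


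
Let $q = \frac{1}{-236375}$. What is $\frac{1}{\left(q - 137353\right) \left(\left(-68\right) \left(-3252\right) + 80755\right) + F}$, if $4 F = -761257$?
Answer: $- \frac{945500}{39205937384827439} \approx -2.4116 \cdot 10^{-11}$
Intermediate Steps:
$q = - \frac{1}{236375} \approx -4.2306 \cdot 10^{-6}$
$F = - \frac{761257}{4}$ ($F = \frac{1}{4} \left(-761257\right) = - \frac{761257}{4} \approx -1.9031 \cdot 10^{5}$)
$\frac{1}{\left(q - 137353\right) \left(\left(-68\right) \left(-3252\right) + 80755\right) + F} = \frac{1}{\left(- \frac{1}{236375} - 137353\right) \left(\left(-68\right) \left(-3252\right) + 80755\right) - \frac{761257}{4}} = \frac{1}{- \frac{32466815376 \left(221136 + 80755\right)}{236375} - \frac{761257}{4}} = \frac{1}{\left(- \frac{32466815376}{236375}\right) 301891 - \frac{761257}{4}} = \frac{1}{- \frac{9801439360676016}{236375} - \frac{761257}{4}} = \frac{1}{- \frac{39205937384827439}{945500}} = - \frac{945500}{39205937384827439}$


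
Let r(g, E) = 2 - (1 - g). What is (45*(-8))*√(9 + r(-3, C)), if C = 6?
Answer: -360*√7 ≈ -952.47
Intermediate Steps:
r(g, E) = 1 + g (r(g, E) = 2 + (-1 + g) = 1 + g)
(45*(-8))*√(9 + r(-3, C)) = (45*(-8))*√(9 + (1 - 3)) = -360*√(9 - 2) = -360*√7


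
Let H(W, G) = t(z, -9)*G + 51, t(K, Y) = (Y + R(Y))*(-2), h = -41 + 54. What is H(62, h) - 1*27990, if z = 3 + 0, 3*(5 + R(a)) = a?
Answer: -27497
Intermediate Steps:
R(a) = -5 + a/3
z = 3
h = 13
t(K, Y) = 10 - 8*Y/3 (t(K, Y) = (Y + (-5 + Y/3))*(-2) = (-5 + 4*Y/3)*(-2) = 10 - 8*Y/3)
H(W, G) = 51 + 34*G (H(W, G) = (10 - 8/3*(-9))*G + 51 = (10 + 24)*G + 51 = 34*G + 51 = 51 + 34*G)
H(62, h) - 1*27990 = (51 + 34*13) - 1*27990 = (51 + 442) - 27990 = 493 - 27990 = -27497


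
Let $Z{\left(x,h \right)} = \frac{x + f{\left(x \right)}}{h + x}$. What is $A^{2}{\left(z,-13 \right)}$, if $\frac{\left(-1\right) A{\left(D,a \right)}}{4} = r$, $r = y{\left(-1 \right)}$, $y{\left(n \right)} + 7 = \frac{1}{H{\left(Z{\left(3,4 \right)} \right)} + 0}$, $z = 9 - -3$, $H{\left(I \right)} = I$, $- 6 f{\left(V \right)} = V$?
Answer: $\frac{7056}{25} \approx 282.24$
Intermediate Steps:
$f{\left(V \right)} = - \frac{V}{6}$
$Z{\left(x,h \right)} = \frac{5 x}{6 \left(h + x\right)}$ ($Z{\left(x,h \right)} = \frac{x - \frac{x}{6}}{h + x} = \frac{\frac{5}{6} x}{h + x} = \frac{5 x}{6 \left(h + x\right)}$)
$z = 12$ ($z = 9 + 3 = 12$)
$y{\left(n \right)} = - \frac{21}{5}$ ($y{\left(n \right)} = -7 + \frac{1}{\frac{5}{6} \cdot 3 \frac{1}{4 + 3} + 0} = -7 + \frac{1}{\frac{5}{6} \cdot 3 \cdot \frac{1}{7} + 0} = -7 + \frac{1}{\frac{5}{14} + 0} = -7 + \frac{1}{\frac{5}{14}} = -7 + \frac{14}{5} = - \frac{21}{5}$)
$r = - \frac{21}{5} \approx -4.2$
$A{\left(D,a \right)} = \frac{84}{5}$ ($A{\left(D,a \right)} = \left(-4\right) \left(- \frac{21}{5}\right) = \frac{84}{5}$)
$A^{2}{\left(z,-13 \right)} = \left(\frac{84}{5}\right)^{2} = \frac{7056}{25}$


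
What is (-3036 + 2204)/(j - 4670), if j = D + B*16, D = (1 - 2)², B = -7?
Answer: 832/4781 ≈ 0.17402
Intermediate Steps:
D = 1 (D = (-1)² = 1)
j = -111 (j = 1 - 7*16 = 1 - 112 = -111)
(-3036 + 2204)/(j - 4670) = (-3036 + 2204)/(-111 - 4670) = -832/(-4781) = -832*(-1/4781) = 832/4781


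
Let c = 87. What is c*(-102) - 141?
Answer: -9015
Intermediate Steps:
c*(-102) - 141 = 87*(-102) - 141 = -8874 - 141 = -9015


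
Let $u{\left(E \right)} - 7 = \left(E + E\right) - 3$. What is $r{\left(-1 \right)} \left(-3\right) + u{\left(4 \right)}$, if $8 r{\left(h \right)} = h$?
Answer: $\frac{99}{8} \approx 12.375$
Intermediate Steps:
$u{\left(E \right)} = 4 + 2 E$ ($u{\left(E \right)} = 7 + \left(\left(E + E\right) - 3\right) = 7 + \left(2 E - 3\right) = 7 + \left(-3 + 2 E\right) = 4 + 2 E$)
$r{\left(h \right)} = \frac{h}{8}$
$r{\left(-1 \right)} \left(-3\right) + u{\left(4 \right)} = \frac{1}{8} \left(-1\right) \left(-3\right) + \left(4 + 2 \cdot 4\right) = \left(- \frac{1}{8}\right) \left(-3\right) + \left(4 + 8\right) = \frac{3}{8} + 12 = \frac{99}{8}$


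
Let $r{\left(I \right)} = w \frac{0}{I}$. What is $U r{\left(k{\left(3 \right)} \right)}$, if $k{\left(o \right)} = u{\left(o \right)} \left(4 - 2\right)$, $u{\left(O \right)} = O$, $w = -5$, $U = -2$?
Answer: $0$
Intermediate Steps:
$k{\left(o \right)} = 2 o$ ($k{\left(o \right)} = o \left(4 - 2\right) = o 2 = 2 o$)
$r{\left(I \right)} = 0$ ($r{\left(I \right)} = - 5 \frac{0}{I} = \left(-5\right) 0 = 0$)
$U r{\left(k{\left(3 \right)} \right)} = \left(-2\right) 0 = 0$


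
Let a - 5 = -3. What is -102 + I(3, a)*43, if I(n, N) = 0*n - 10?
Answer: -532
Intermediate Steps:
a = 2 (a = 5 - 3 = 2)
I(n, N) = -10 (I(n, N) = 0 - 10 = -10)
-102 + I(3, a)*43 = -102 - 10*43 = -102 - 430 = -532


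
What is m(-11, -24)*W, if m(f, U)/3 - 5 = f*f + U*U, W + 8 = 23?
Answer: 31590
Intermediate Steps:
W = 15 (W = -8 + 23 = 15)
m(f, U) = 15 + 3*U² + 3*f² (m(f, U) = 15 + 3*(f*f + U*U) = 15 + 3*(f² + U²) = 15 + 3*(U² + f²) = 15 + (3*U² + 3*f²) = 15 + 3*U² + 3*f²)
m(-11, -24)*W = (15 + 3*(-24)² + 3*(-11)²)*15 = (15 + 3*576 + 3*121)*15 = (15 + 1728 + 363)*15 = 2106*15 = 31590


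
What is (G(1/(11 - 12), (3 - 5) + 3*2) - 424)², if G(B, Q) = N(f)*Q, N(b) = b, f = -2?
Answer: 186624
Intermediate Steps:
G(B, Q) = -2*Q
(G(1/(11 - 12), (3 - 5) + 3*2) - 424)² = (-2*((3 - 5) + 3*2) - 424)² = (-2*(-2 + 6) - 424)² = (-2*4 - 424)² = (-8 - 424)² = (-432)² = 186624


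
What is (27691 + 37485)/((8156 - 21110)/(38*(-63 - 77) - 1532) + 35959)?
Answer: 74430992/41067337 ≈ 1.8124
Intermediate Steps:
(27691 + 37485)/((8156 - 21110)/(38*(-63 - 77) - 1532) + 35959) = 65176/(-12954/(38*(-140) - 1532) + 35959) = 65176/(-12954/(-5320 - 1532) + 35959) = 65176/(-12954/(-6852) + 35959) = 65176/(-12954*(-1/6852) + 35959) = 65176/(2159/1142 + 35959) = 65176/(41067337/1142) = 65176*(1142/41067337) = 74430992/41067337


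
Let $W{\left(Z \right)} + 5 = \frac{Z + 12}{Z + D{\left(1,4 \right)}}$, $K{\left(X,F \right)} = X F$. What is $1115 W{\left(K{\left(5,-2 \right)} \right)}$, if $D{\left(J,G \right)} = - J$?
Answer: $- \frac{63555}{11} \approx -5777.7$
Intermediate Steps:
$K{\left(X,F \right)} = F X$
$W{\left(Z \right)} = -5 + \frac{12 + Z}{-1 + Z}$ ($W{\left(Z \right)} = -5 + \frac{Z + 12}{Z - 1} = -5 + \frac{12 + Z}{Z - 1} = -5 + \frac{12 + Z}{-1 + Z}$)
$1115 W{\left(K{\left(5,-2 \right)} \right)} = 1115 \frac{17 - 4 \left(\left(-2\right) 5\right)}{-1 - 10} = 1115 \frac{17 - -40}{-1 - 10} = 1115 \frac{17 + 40}{-11} = 1115 \left(\left(- \frac{1}{11}\right) 57\right) = 1115 \left(- \frac{57}{11}\right) = - \frac{63555}{11}$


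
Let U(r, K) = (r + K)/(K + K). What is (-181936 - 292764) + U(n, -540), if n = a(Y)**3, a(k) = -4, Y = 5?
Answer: -128168849/270 ≈ -4.7470e+5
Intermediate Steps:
n = -64 (n = (-4)**3 = -64)
U(r, K) = (K + r)/(2*K) (U(r, K) = (K + r)/((2*K)) = (K + r)*(1/(2*K)) = (K + r)/(2*K))
(-181936 - 292764) + U(n, -540) = (-181936 - 292764) + (1/2)*(-540 - 64)/(-540) = -474700 + (1/2)*(-1/540)*(-604) = -474700 + 151/270 = -128168849/270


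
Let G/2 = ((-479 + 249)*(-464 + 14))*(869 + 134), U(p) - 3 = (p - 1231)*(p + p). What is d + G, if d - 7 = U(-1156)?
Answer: 213139754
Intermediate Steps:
U(p) = 3 + 2*p*(-1231 + p) (U(p) = 3 + (p - 1231)*(p + p) = 3 + (-1231 + p)*(2*p) = 3 + 2*p*(-1231 + p))
d = 5518754 (d = 7 + (3 - 2462*(-1156) + 2*(-1156)²) = 7 + (3 + 2846072 + 2*1336336) = 7 + (3 + 2846072 + 2672672) = 7 + 5518747 = 5518754)
G = 207621000 (G = 2*(((-479 + 249)*(-464 + 14))*(869 + 134)) = 2*(-230*(-450)*1003) = 2*(103500*1003) = 2*103810500 = 207621000)
d + G = 5518754 + 207621000 = 213139754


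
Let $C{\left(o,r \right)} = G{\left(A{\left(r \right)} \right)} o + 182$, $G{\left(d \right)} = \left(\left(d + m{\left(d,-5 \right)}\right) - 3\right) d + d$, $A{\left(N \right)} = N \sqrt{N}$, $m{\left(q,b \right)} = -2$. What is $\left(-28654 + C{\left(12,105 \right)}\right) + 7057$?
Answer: $13870085 - 5040 \sqrt{105} \approx 1.3818 \cdot 10^{7}$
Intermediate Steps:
$A{\left(N \right)} = N^{\frac{3}{2}}$
$G{\left(d \right)} = d + d \left(-5 + d\right)$ ($G{\left(d \right)} = \left(\left(d - 2\right) - 3\right) d + d = \left(\left(-2 + d\right) - 3\right) d + d = \left(-5 + d\right) d + d = d \left(-5 + d\right) + d = d + d \left(-5 + d\right)$)
$C{\left(o,r \right)} = 182 + o r^{\frac{3}{2}} \left(-4 + r^{\frac{3}{2}}\right)$ ($C{\left(o,r \right)} = r^{\frac{3}{2}} \left(-4 + r^{\frac{3}{2}}\right) o + 182 = o r^{\frac{3}{2}} \left(-4 + r^{\frac{3}{2}}\right) + 182 = 182 + o r^{\frac{3}{2}} \left(-4 + r^{\frac{3}{2}}\right)$)
$\left(-28654 + C{\left(12,105 \right)}\right) + 7057 = \left(-28654 + \left(182 + 12 \cdot 105^{\frac{3}{2}} \left(-4 + 105^{\frac{3}{2}}\right)\right)\right) + 7057 = \left(-28654 + \left(182 + 12 \cdot 105 \sqrt{105} \left(-4 + 105 \sqrt{105}\right)\right)\right) + 7057 = \left(-28654 + \left(182 + 1260 \sqrt{105} \left(-4 + 105 \sqrt{105}\right)\right)\right) + 7057 = \left(-28472 + 1260 \sqrt{105} \left(-4 + 105 \sqrt{105}\right)\right) + 7057 = -21415 + 1260 \sqrt{105} \left(-4 + 105 \sqrt{105}\right)$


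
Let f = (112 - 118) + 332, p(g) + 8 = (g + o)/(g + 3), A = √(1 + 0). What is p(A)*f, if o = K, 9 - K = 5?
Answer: -4401/2 ≈ -2200.5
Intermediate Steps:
K = 4 (K = 9 - 1*5 = 9 - 5 = 4)
A = 1 (A = √1 = 1)
o = 4
p(g) = -8 + (4 + g)/(3 + g) (p(g) = -8 + (g + 4)/(g + 3) = -8 + (4 + g)/(3 + g))
f = 326 (f = -6 + 332 = 326)
p(A)*f = ((-20 - 7*1)/(3 + 1))*326 = ((-20 - 7)/4)*326 = ((¼)*(-27))*326 = -27/4*326 = -4401/2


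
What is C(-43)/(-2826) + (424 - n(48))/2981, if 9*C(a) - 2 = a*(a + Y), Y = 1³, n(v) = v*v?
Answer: -26602784/37909377 ≈ -0.70175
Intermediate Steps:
n(v) = v²
Y = 1
C(a) = 2/9 + a*(1 + a)/9 (C(a) = 2/9 + (a*(a + 1))/9 = 2/9 + (a*(1 + a))/9 = 2/9 + a*(1 + a)/9)
C(-43)/(-2826) + (424 - n(48))/2981 = (2/9 + (⅑)*(-43) + (⅑)*(-43)²)/(-2826) + (424 - 1*48²)/2981 = (2/9 - 43/9 + (⅑)*1849)*(-1/2826) + (424 - 1*2304)*(1/2981) = (2/9 - 43/9 + 1849/9)*(-1/2826) + (424 - 2304)*(1/2981) = (1808/9)*(-1/2826) - 1880*1/2981 = -904/12717 - 1880/2981 = -26602784/37909377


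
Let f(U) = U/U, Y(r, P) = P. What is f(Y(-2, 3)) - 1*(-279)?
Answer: 280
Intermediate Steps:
f(U) = 1
f(Y(-2, 3)) - 1*(-279) = 1 - 1*(-279) = 1 + 279 = 280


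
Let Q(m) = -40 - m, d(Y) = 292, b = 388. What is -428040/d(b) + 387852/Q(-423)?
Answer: -12671634/27959 ≈ -453.22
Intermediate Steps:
-428040/d(b) + 387852/Q(-423) = -428040/292 + 387852/(-40 - 1*(-423)) = -428040*1/292 + 387852/(-40 + 423) = -107010/73 + 387852/383 = -12671634/27959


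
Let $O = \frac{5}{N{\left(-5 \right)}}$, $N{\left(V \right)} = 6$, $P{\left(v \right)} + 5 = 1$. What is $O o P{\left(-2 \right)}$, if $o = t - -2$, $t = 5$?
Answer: $- \frac{70}{3} \approx -23.333$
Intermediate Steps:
$P{\left(v \right)} = -4$ ($P{\left(v \right)} = -5 + 1 = -4$)
$O = \frac{5}{6} \approx 0.83333$
$o = 7$ ($o = 5 - -2 = 5 + 2 = 7$)
$O o P{\left(-2 \right)} = \frac{5}{6} \cdot 7 \left(-4\right) = \frac{35}{6} \left(-4\right) = - \frac{70}{3}$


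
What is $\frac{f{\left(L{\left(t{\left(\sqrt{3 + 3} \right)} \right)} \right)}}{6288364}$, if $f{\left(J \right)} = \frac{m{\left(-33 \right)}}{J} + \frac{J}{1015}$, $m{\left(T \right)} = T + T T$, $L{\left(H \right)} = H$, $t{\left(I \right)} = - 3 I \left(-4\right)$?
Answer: $\frac{11174 \sqrt{6}}{4787017095} \approx 5.7177 \cdot 10^{-6}$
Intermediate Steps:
$t{\left(I \right)} = 12 I$
$m{\left(T \right)} = T + T^{2}$
$f{\left(J \right)} = \frac{1056}{J} + \frac{J}{1015}$ ($f{\left(J \right)} = \frac{\left(-33\right) \left(1 - 33\right)}{J} + \frac{J}{1015} = \frac{\left(-33\right) \left(-32\right)}{J} + J \frac{1}{1015} = \frac{1056}{J} + \frac{J}{1015}$)
$\frac{f{\left(L{\left(t{\left(\sqrt{3 + 3} \right)} \right)} \right)}}{6288364} = \frac{\frac{1056}{12 \sqrt{3 + 3}} + \frac{12 \sqrt{3 + 3}}{1015}}{6288364} = \left(\frac{1056}{12 \sqrt{6}} + \frac{12 \sqrt{6}}{1015}\right) \frac{1}{6288364} = \left(1056 \frac{\sqrt{6}}{72} + \frac{12 \sqrt{6}}{1015}\right) \frac{1}{6288364} = \left(\frac{44 \sqrt{6}}{3} + \frac{12 \sqrt{6}}{1015}\right) \frac{1}{6288364} = \frac{44696 \sqrt{6}}{3045} \cdot \frac{1}{6288364} = \frac{11174 \sqrt{6}}{4787017095}$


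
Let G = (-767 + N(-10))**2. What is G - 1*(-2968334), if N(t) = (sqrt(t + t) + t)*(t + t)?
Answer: 3281823 + 45360*I*sqrt(5) ≈ 3.2818e+6 + 1.0143e+5*I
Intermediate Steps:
N(t) = 2*t*(t + sqrt(2)*sqrt(t)) (N(t) = (sqrt(2*t) + t)*(2*t) = (sqrt(2)*sqrt(t) + t)*(2*t) = (t + sqrt(2)*sqrt(t))*(2*t) = 2*t*(t + sqrt(2)*sqrt(t)))
G = (-567 - 40*I*sqrt(5))**2 (G = (-767 + (2*(-10)**2 + 2*sqrt(2)*(-10)**(3/2)))**2 = (-767 + (2*100 + 2*sqrt(2)*(-10*I*sqrt(10))))**2 = (-767 + (200 - 40*I*sqrt(5)))**2 = (-567 - 40*I*sqrt(5))**2 ≈ 3.1349e+5 + 1.0143e+5*I)
G - 1*(-2968334) = (313489 + 45360*I*sqrt(5)) - 1*(-2968334) = (313489 + 45360*I*sqrt(5)) + 2968334 = 3281823 + 45360*I*sqrt(5)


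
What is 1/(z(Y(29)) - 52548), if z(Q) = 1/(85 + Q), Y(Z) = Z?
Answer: -114/5990471 ≈ -1.9030e-5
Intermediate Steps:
1/(z(Y(29)) - 52548) = 1/(1/(85 + 29) - 52548) = 1/(1/114 - 52548) = 1/(-5990471/114) = -114/5990471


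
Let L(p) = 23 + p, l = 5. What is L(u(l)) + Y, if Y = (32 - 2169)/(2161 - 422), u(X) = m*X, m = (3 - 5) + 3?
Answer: 46555/1739 ≈ 26.771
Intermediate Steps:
m = 1 (m = -2 + 3 = 1)
u(X) = X (u(X) = 1*X = X)
Y = -2137/1739 ≈ -1.2289
L(u(l)) + Y = (23 + 5) - 2137/1739 = 28 - 2137/1739 = 46555/1739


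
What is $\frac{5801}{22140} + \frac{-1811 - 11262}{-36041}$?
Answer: $\frac{498510061}{797947740} \approx 0.62474$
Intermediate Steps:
$\frac{5801}{22140} + \frac{-1811 - 11262}{-36041} = 5801 \cdot \frac{1}{22140} + \left(-1811 - 11262\right) \left(- \frac{1}{36041}\right) = \frac{5801}{22140} - - \frac{13073}{36041} = \frac{5801}{22140} + \frac{13073}{36041} = \frac{498510061}{797947740}$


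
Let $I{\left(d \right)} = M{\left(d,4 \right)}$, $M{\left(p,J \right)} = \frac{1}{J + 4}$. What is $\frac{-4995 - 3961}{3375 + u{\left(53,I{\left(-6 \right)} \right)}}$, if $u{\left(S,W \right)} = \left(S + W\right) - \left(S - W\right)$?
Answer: $- \frac{35824}{13501} \approx -2.6534$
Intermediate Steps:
$M{\left(p,J \right)} = \frac{1}{4 + J}$
$I{\left(d \right)} = \frac{1}{8}$ ($I{\left(d \right)} = \frac{1}{4 + 4} = \frac{1}{8}$)
$u{\left(S,W \right)} = 2 W$
$\frac{-4995 - 3961}{3375 + u{\left(53,I{\left(-6 \right)} \right)}} = \frac{-4995 - 3961}{3375 + 2 \cdot \frac{1}{8}} = - \frac{8956}{3375 + \frac{1}{4}} = - \frac{8956}{\frac{13501}{4}} = \left(-8956\right) \frac{4}{13501} = - \frac{35824}{13501}$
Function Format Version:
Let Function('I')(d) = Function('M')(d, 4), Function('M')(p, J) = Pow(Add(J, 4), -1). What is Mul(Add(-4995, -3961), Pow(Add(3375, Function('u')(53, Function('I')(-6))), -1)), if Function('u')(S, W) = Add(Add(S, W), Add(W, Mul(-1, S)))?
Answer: Rational(-35824, 13501) ≈ -2.6534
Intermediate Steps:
Function('M')(p, J) = Pow(Add(4, J), -1)
Function('I')(d) = Rational(1, 8) (Function('I')(d) = Pow(Add(4, 4), -1) = Pow(8, -1) = Rational(1, 8))
Function('u')(S, W) = Mul(2, W)
Mul(Add(-4995, -3961), Pow(Add(3375, Function('u')(53, Function('I')(-6))), -1)) = Mul(Add(-4995, -3961), Pow(Add(3375, Mul(2, Rational(1, 8))), -1)) = Mul(-8956, Pow(Add(3375, Rational(1, 4)), -1)) = Mul(-8956, Pow(Rational(13501, 4), -1)) = Mul(-8956, Rational(4, 13501)) = Rational(-35824, 13501)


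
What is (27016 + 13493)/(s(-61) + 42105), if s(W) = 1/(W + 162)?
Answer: 4091409/4252606 ≈ 0.96209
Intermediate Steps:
s(W) = 1/(162 + W)
(27016 + 13493)/(s(-61) + 42105) = (27016 + 13493)/(1/(162 - 61) + 42105) = 40509/(1/101 + 42105) = 40509/(4252606/101) = 40509*(101/4252606) = 4091409/4252606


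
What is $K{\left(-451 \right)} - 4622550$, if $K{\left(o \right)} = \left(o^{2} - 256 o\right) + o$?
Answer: $-4304144$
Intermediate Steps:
$K{\left(o \right)} = o^{2} - 255 o$
$K{\left(-451 \right)} - 4622550 = - 451 \left(-255 - 451\right) - 4622550 = \left(-451\right) \left(-706\right) - 4622550 = 318406 - 4622550 = -4304144$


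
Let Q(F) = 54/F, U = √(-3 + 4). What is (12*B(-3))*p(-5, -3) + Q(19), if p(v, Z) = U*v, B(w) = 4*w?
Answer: 13734/19 ≈ 722.84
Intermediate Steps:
U = 1 (U = √1 = 1)
p(v, Z) = v (p(v, Z) = 1*v = v)
(12*B(-3))*p(-5, -3) + Q(19) = (12*(4*(-3)))*(-5) + 54/19 = (12*(-12))*(-5) + 54*(1/19) = -144*(-5) + 54/19 = 720 + 54/19 = 13734/19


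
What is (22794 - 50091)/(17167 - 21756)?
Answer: 27297/4589 ≈ 5.9484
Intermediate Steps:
(22794 - 50091)/(17167 - 21756) = -27297/(-4589) = -27297*(-1/4589) = 27297/4589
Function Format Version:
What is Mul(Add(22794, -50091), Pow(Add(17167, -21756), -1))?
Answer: Rational(27297, 4589) ≈ 5.9484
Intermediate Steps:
Mul(Add(22794, -50091), Pow(Add(17167, -21756), -1)) = Mul(-27297, Pow(-4589, -1)) = Mul(-27297, Rational(-1, 4589)) = Rational(27297, 4589)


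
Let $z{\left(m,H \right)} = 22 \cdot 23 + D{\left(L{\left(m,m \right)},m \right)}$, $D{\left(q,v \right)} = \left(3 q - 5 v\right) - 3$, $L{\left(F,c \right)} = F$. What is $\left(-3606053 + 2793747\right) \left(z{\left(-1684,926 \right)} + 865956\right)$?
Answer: $-706565691062$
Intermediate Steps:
$D{\left(q,v \right)} = -3 - 5 v + 3 q$ ($D{\left(q,v \right)} = \left(- 5 v + 3 q\right) - 3 = -3 - 5 v + 3 q$)
$z{\left(m,H \right)} = 503 - 2 m$ ($z{\left(m,H \right)} = 22 \cdot 23 - \left(3 + 2 m\right) = 506 - \left(3 + 2 m\right) = 503 - 2 m$)
$\left(-3606053 + 2793747\right) \left(z{\left(-1684,926 \right)} + 865956\right) = \left(-3606053 + 2793747\right) \left(\left(503 - -3368\right) + 865956\right) = - 812306 \left(\left(503 + 3368\right) + 865956\right) = - 812306 \left(3871 + 865956\right) = \left(-812306\right) 869827 = -706565691062$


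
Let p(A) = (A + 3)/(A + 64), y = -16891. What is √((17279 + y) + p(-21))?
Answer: √716638/43 ≈ 19.687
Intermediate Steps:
p(A) = (3 + A)/(64 + A)
√((17279 + y) + p(-21)) = √((17279 - 16891) + (3 - 21)/(64 - 21)) = √(388 - 18/43) = √(16666/43) = √716638/43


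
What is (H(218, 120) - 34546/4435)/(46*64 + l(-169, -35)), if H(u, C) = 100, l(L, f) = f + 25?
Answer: 68159/2168715 ≈ 0.031428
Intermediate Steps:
l(L, f) = 25 + f
(H(218, 120) - 34546/4435)/(46*64 + l(-169, -35)) = (100 - 34546/4435)/(46*64 + (25 - 35)) = (100 - 34546*1/4435)/(2944 - 10) = (100 - 34546/4435)/2934 = (408954/4435)*(1/2934) = 68159/2168715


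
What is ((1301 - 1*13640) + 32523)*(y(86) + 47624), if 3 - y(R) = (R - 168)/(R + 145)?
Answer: 74020911032/77 ≈ 9.6131e+8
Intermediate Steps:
y(R) = 3 - (-168 + R)/(145 + R) (y(R) = 3 - (R - 168)/(R + 145) = 3 - (-168 + R)/(145 + R))
((1301 - 1*13640) + 32523)*(y(86) + 47624) = ((1301 - 1*13640) + 32523)*((603 + 2*86)/(145 + 86) + 47624) = ((1301 - 13640) + 32523)*((603 + 172)/231 + 47624) = (-12339 + 32523)*((1/231)*775 + 47624) = 20184*(775/231 + 47624) = 20184*(11001919/231) = 74020911032/77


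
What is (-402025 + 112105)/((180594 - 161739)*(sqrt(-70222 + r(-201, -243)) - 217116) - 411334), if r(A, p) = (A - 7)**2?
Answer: 593485594189440/8380969407162100073 + 2733220800*I*sqrt(26958)/8380969407162100073 ≈ 7.0813e-5 + 5.3546e-8*I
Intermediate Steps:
r(A, p) = (-7 + A)**2
(-402025 + 112105)/((180594 - 161739)*(sqrt(-70222 + r(-201, -243)) - 217116) - 411334) = (-402025 + 112105)/((180594 - 161739)*(sqrt(-70222 + (-7 - 201)**2) - 217116) - 411334) = -289920/(18855*(sqrt(-70222 + (-208)**2) - 217116) - 411334) = -289920/(18855*(sqrt(-70222 + 43264) - 217116) - 411334) = -289920/(18855*(sqrt(-26958) - 217116) - 411334) = -289920/(18855*(I*sqrt(26958) - 217116) - 411334) = -289920/(18855*(-217116 + I*sqrt(26958)) - 411334) = -289920/((-4093722180 + 18855*I*sqrt(26958)) - 411334) = -289920/(-4094133514 + 18855*I*sqrt(26958))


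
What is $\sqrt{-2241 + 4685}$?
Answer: $2 \sqrt{611} \approx 49.437$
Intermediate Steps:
$\sqrt{-2241 + 4685} = \sqrt{2444} = 2 \sqrt{611}$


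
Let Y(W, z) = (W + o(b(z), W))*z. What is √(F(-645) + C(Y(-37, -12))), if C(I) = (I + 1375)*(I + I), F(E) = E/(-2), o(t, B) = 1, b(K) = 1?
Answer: √6246282/2 ≈ 1249.6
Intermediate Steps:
Y(W, z) = z*(1 + W) (Y(W, z) = (W + 1)*z = (1 + W)*z = z*(1 + W))
F(E) = -E/2
C(I) = 2*I*(1375 + I) (C(I) = (1375 + I)*(2*I) = 2*I*(1375 + I))
√(F(-645) + C(Y(-37, -12))) = √(-½*(-645) + 2*(-12*(1 - 37))*(1375 - 12*(1 - 37))) = √(645/2 + 2*(-12*(-36))*(1375 - 12*(-36))) = √(645/2 + 2*432*(1375 + 432)) = √(645/2 + 2*432*1807) = √(645/2 + 1561248) = √(3123141/2) = √6246282/2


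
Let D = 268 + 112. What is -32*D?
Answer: -12160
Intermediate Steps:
D = 380
-32*D = -32*380 = -12160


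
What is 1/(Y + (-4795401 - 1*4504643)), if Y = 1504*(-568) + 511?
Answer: -1/10153805 ≈ -9.8485e-8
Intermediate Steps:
Y = -853761 (Y = -854272 + 511 = -853761)
1/(Y + (-4795401 - 1*4504643)) = 1/(-853761 + (-4795401 - 1*4504643)) = 1/(-853761 + (-4795401 - 4504643)) = 1/(-853761 - 9300044) = 1/(-10153805) = -1/10153805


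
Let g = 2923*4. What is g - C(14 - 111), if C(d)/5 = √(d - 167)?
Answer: 11692 - 10*I*√66 ≈ 11692.0 - 81.24*I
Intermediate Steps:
g = 11692
C(d) = 5*√(-167 + d) (C(d) = 5*√(d - 167) = 5*√(-167 + d))
g - C(14 - 111) = 11692 - 5*√(-167 + (14 - 111)) = 11692 - 5*√(-167 - 97) = 11692 - 5*√(-264) = 11692 - 5*2*I*√66 = 11692 - 10*I*√66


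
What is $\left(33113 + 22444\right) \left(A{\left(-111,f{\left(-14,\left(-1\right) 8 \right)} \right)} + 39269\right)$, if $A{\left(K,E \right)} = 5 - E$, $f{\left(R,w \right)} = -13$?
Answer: $2182667859$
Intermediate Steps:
$\left(33113 + 22444\right) \left(A{\left(-111,f{\left(-14,\left(-1\right) 8 \right)} \right)} + 39269\right) = \left(33113 + 22444\right) \left(\left(5 - -13\right) + 39269\right) = 55557 \left(\left(5 + 13\right) + 39269\right) = 55557 \left(18 + 39269\right) = 55557 \cdot 39287 = 2182667859$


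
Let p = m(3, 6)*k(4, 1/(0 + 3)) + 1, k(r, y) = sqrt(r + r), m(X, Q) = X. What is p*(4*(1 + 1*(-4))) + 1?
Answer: -11 - 72*sqrt(2) ≈ -112.82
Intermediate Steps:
k(r, y) = sqrt(2)*sqrt(r) (k(r, y) = sqrt(2*r) = sqrt(2)*sqrt(r))
p = 1 + 6*sqrt(2) (p = 3*(sqrt(2)*sqrt(4)) + 1 = 3*(sqrt(2)*2) + 1 = 3*(2*sqrt(2)) + 1 = 6*sqrt(2) + 1 = 1 + 6*sqrt(2) ≈ 9.4853)
p*(4*(1 + 1*(-4))) + 1 = (1 + 6*sqrt(2))*(4*(1 + 1*(-4))) + 1 = (1 + 6*sqrt(2))*(4*(1 - 4)) + 1 = (1 + 6*sqrt(2))*(4*(-3)) + 1 = (1 + 6*sqrt(2))*(-12) + 1 = (-12 - 72*sqrt(2)) + 1 = -11 - 72*sqrt(2)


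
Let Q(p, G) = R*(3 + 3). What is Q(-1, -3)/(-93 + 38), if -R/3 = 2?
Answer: 36/55 ≈ 0.65455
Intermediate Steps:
R = -6 (R = -3*2 = -6)
Q(p, G) = -36 (Q(p, G) = -6*(3 + 3) = -6*6 = -36)
Q(-1, -3)/(-93 + 38) = -36/(-93 + 38) = -36/(-55) = -1/55*(-36) = 36/55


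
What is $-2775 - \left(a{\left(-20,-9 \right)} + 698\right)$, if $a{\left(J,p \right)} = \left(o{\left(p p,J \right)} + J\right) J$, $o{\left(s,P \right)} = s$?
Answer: $-2253$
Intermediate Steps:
$a{\left(J,p \right)} = J \left(J + p^{2}\right)$ ($a{\left(J,p \right)} = \left(p p + J\right) J = \left(p^{2} + J\right) J = \left(J + p^{2}\right) J = J \left(J + p^{2}\right)$)
$-2775 - \left(a{\left(-20,-9 \right)} + 698\right) = -2775 - \left(- 20 \left(-20 + \left(-9\right)^{2}\right) + 698\right) = -2775 - \left(- 20 \left(-20 + 81\right) + 698\right) = -2775 - \left(\left(-20\right) 61 + 698\right) = -2775 - \left(-1220 + 698\right) = -2775 - -522 = -2775 + 522 = -2253$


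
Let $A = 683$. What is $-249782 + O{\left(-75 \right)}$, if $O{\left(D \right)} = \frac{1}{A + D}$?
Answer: $- \frac{151867455}{608} \approx -2.4978 \cdot 10^{5}$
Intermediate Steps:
$O{\left(D \right)} = \frac{1}{683 + D}$
$-249782 + O{\left(-75 \right)} = -249782 + \frac{1}{683 - 75} = -249782 + \frac{1}{608} = - \frac{151867455}{608}$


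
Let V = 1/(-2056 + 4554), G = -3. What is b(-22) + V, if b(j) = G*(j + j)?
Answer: 329737/2498 ≈ 132.00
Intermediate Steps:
b(j) = -6*j (b(j) = -3*(j + j) = -6*j)
V = 1/2498 ≈ 0.00040032
b(-22) + V = -6*(-22) + 1/2498 = 132 + 1/2498 = 329737/2498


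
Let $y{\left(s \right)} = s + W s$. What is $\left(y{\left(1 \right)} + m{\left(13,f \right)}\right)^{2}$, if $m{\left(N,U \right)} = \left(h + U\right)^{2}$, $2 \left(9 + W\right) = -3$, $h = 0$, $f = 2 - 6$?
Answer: $\frac{169}{4} \approx 42.25$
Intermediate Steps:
$f = -4$ ($f = 2 - 6 = -4$)
$W = - \frac{21}{2}$ ($W = -9 + \frac{1}{2} \left(-3\right) = -9 - \frac{3}{2} = - \frac{21}{2} \approx -10.5$)
$y{\left(s \right)} = - \frac{19 s}{2}$ ($y{\left(s \right)} = s - \frac{21 s}{2} = - \frac{19 s}{2}$)
$m{\left(N,U \right)} = U^{2}$ ($m{\left(N,U \right)} = \left(0 + U\right)^{2} = U^{2}$)
$\left(y{\left(1 \right)} + m{\left(13,f \right)}\right)^{2} = \left(\left(- \frac{19}{2}\right) 1 + \left(-4\right)^{2}\right)^{2} = \left(- \frac{19}{2} + 16\right)^{2} = \left(\frac{13}{2}\right)^{2} = \frac{169}{4}$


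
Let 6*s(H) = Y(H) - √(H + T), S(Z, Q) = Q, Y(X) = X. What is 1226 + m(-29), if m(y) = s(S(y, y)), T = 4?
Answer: 7327/6 - 5*I/6 ≈ 1221.2 - 0.83333*I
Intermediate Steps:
s(H) = -√(4 + H)/6 + H/6 (s(H) = (H - √(H + 4))/6 = (H - √(4 + H))/6 = -√(4 + H)/6 + H/6)
m(y) = -√(4 + y)/6 + y/6
1226 + m(-29) = 1226 + (-√(4 - 29)/6 + (⅙)*(-29)) = 1226 + (-5*I/6 - 29/6) = 1226 + (-29/6 - 5*I/6) = 7327/6 - 5*I/6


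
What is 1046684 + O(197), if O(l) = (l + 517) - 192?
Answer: 1047206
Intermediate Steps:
O(l) = 325 + l (O(l) = (517 + l) - 192 = 325 + l)
1046684 + O(197) = 1046684 + (325 + 197) = 1046684 + 522 = 1047206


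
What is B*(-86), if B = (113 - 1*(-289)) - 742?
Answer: 29240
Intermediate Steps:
B = -340 (B = (113 + 289) - 742 = 402 - 742 = -340)
B*(-86) = -340*(-86) = 29240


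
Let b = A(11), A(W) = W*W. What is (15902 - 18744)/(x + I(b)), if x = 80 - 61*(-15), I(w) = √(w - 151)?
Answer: -565558/198011 + 2842*I*√30/990055 ≈ -2.8562 + 0.015723*I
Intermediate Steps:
A(W) = W²
b = 121 (b = 11² = 121)
I(w) = √(-151 + w)
x = 995 (x = 80 + 915 = 995)
(15902 - 18744)/(x + I(b)) = (15902 - 18744)/(995 + √(-151 + 121)) = -2842/(995 + √(-30)) = -2842/(995 + I*√30)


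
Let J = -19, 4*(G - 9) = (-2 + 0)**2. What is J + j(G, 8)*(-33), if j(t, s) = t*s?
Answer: -2659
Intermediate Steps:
G = 10 (G = 9 + (-2 + 0)**2/4 = 9 + (1/4)*(-2)**2 = 9 + (1/4)*4 = 9 + 1 = 10)
j(t, s) = s*t
J + j(G, 8)*(-33) = -19 + (8*10)*(-33) = -19 + 80*(-33) = -19 - 2640 = -2659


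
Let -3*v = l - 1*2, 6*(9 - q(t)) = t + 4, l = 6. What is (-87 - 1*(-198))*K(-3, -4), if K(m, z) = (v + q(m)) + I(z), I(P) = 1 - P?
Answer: 2775/2 ≈ 1387.5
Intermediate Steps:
q(t) = 25/3 - t/6 (q(t) = 9 - (t + 4)/6 = 9 - (4 + t)/6 = 9 + (-2/3 - t/6) = 25/3 - t/6)
v = -4/3 (v = -(6 - 1*2)/3 = -(6 - 2)/3 = -1/3*4 = -4/3 ≈ -1.3333)
K(m, z) = 8 - z - m/6 (K(m, z) = (-4/3 + (25/3 - m/6)) + (1 - z) = (7 - m/6) + (1 - z) = 8 - z - m/6)
(-87 - 1*(-198))*K(-3, -4) = (-87 - 1*(-198))*(8 - 1*(-4) - 1/6*(-3)) = (-87 + 198)*(8 + 4 + 1/2) = 111*(25/2) = 2775/2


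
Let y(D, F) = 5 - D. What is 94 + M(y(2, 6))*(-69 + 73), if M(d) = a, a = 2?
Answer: 102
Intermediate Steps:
M(d) = 2
94 + M(y(2, 6))*(-69 + 73) = 94 + 2*(-69 + 73) = 94 + 2*4 = 94 + 8 = 102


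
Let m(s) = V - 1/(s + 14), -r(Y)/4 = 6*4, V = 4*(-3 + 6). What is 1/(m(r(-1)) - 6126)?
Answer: -82/501347 ≈ -0.00016356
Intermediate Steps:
V = 12 (V = 4*3 = 12)
r(Y) = -96 (r(Y) = -24*4 = -4*24 = -96)
m(s) = 12 - 1/(14 + s) (m(s) = 12 - 1/(s + 14) = 12 - 1/(14 + s))
1/(m(r(-1)) - 6126) = 1/((167 + 12*(-96))/(14 - 96) - 6126) = 1/((167 - 1152)/(-82) - 6126) = 1/(-1/82*(-985) - 6126) = 1/(985/82 - 6126) = 1/(-501347/82) = -82/501347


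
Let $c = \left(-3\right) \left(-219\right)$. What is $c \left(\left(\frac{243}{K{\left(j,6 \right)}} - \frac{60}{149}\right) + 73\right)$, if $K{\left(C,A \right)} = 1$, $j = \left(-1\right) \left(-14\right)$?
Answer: $\frac{30894768}{149} \approx 2.0735 \cdot 10^{5}$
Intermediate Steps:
$j = 14$
$c = 657$
$c \left(\left(\frac{243}{K{\left(j,6 \right)}} - \frac{60}{149}\right) + 73\right) = 657 \left(\left(\frac{243}{1} - \frac{60}{149}\right) + 73\right) = 657 \left(\left(243 \cdot 1 - \frac{60}{149}\right) + 73\right) = 657 \left(\left(243 - \frac{60}{149}\right) + 73\right) = 657 \left(\frac{36147}{149} + 73\right) = 657 \cdot \frac{47024}{149} = \frac{30894768}{149}$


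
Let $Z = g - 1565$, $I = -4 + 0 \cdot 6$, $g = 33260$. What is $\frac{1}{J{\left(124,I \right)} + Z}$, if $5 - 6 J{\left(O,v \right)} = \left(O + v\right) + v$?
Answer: $\frac{2}{63353} \approx 3.1569 \cdot 10^{-5}$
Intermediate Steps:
$I = -4$ ($I = -4 + 0 = -4$)
$Z = 31695$ ($Z = 33260 - 1565 = 31695$)
$J{\left(O,v \right)} = \frac{5}{6} - \frac{v}{3} - \frac{O}{6}$ ($J{\left(O,v \right)} = \frac{5}{6} - \frac{\left(O + v\right) + v}{6} = \frac{5}{6} - \frac{O + 2 v}{6} = \frac{5}{6} - \left(\frac{v}{3} + \frac{O}{6}\right) = \frac{5}{6} - \frac{v}{3} - \frac{O}{6}$)
$\frac{1}{J{\left(124,I \right)} + Z} = \frac{1}{\left(\frac{5}{6} - - \frac{4}{3} - \frac{62}{3}\right) + 31695} = \frac{1}{\left(\frac{5}{6} + \frac{4}{3} - \frac{62}{3}\right) + 31695} = \frac{1}{- \frac{37}{2} + 31695} = \frac{1}{\frac{63353}{2}} = \frac{2}{63353}$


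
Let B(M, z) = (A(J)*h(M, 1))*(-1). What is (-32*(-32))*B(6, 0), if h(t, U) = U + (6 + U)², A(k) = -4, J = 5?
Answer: 204800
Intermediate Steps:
B(M, z) = 200 (B(M, z) = -4*(1 + (6 + 1)²)*(-1) = -4*(1 + 7²)*(-1) = -4*(1 + 49)*(-1) = -4*50*(-1) = -200*(-1) = 200)
(-32*(-32))*B(6, 0) = -32*(-32)*200 = 1024*200 = 204800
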